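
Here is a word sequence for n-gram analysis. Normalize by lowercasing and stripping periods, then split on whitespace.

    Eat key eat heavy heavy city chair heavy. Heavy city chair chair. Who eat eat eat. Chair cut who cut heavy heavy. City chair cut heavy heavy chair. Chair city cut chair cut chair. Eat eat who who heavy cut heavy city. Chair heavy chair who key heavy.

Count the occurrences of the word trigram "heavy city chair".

Scanning the 46 overlapping trigram windows for "heavy city chair":
  position 5–7: heavy city chair
  position 9–11: heavy city chair
  position 22–24: heavy city chair
  position 41–43: heavy city chair

4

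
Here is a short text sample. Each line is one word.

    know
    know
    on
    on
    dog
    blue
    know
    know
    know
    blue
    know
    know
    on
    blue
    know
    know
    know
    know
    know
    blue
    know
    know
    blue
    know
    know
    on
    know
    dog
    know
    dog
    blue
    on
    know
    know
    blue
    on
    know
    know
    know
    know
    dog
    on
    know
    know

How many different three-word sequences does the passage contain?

44 tokens → 42 trigram windows in total.
Repeated trigrams (each contributes count−1 duplicates):
  know know know: 6
  blue know know: 5
  know know blue: 4
  know blue know: 3
  know know on: 3
  on know know: 3
  blue on know: 2
19 duplicate windows → 42 − 19 = 23 distinct.

23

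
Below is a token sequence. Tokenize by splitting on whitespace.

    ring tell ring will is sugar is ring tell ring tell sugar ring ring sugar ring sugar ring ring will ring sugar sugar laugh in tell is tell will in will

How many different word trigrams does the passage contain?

31 tokens → 29 trigram windows in total.
Repeated trigrams (each contributes count−1 duplicates):
  ring sugar ring: 2
  ring tell ring: 2
  sugar ring ring: 2
3 duplicate windows → 29 − 3 = 26 distinct.

26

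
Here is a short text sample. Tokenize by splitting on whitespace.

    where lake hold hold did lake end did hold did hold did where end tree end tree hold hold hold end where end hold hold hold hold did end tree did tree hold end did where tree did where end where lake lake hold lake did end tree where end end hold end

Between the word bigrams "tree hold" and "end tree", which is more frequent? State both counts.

"tree hold": 2 occurrences
"end tree": 4 occurrences

"end tree" (4 vs 2)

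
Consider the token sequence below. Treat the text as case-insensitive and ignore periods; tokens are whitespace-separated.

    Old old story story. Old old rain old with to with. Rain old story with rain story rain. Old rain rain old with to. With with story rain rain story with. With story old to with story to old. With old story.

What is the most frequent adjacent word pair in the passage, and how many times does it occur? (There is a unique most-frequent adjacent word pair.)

"rain old", 4 times

Bigram frequencies (highest first):
  rain old: 4
  old story: 3
  old with: 3
  to with: 3
  with story: 3
  old old: 2
  … (14 more, each ≤ 2)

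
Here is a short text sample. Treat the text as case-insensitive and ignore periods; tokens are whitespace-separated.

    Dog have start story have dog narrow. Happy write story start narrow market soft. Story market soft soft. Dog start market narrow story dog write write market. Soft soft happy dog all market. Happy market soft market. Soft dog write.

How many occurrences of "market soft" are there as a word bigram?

Scanning the 39 overlapping bigram windows for "market soft":
  position 13–14: market soft
  position 16–17: market soft
  position 27–28: market soft
  position 35–36: market soft
  position 37–38: market soft

5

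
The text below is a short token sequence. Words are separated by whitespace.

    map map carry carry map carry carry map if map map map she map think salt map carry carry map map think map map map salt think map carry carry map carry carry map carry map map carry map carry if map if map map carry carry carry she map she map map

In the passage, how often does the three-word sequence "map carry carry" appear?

Scanning the 51 overlapping trigram windows for "map carry carry":
  position 2–4: map carry carry
  position 5–7: map carry carry
  position 17–19: map carry carry
  position 28–30: map carry carry
  position 31–33: map carry carry
  position 45–47: map carry carry

6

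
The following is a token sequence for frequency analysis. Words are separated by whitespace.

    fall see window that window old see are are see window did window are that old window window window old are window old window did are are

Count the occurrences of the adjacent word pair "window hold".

Scanning the 26 overlapping bigram windows for "window hold":
  (none found)

0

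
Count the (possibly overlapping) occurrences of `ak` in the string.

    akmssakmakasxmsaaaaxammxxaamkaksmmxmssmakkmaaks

6

Sliding a length-2 window over the 47 characters (46 positions):
  position 1–2: ak
  position 6–7: ak
  position 9–10: ak
  position 30–31: ak
  position 40–41: ak
  position 45–46: ak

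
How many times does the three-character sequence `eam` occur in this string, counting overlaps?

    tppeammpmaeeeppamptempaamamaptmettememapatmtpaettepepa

Sliding a length-3 window over the 54 characters (52 positions):
  position 4–6: eam

1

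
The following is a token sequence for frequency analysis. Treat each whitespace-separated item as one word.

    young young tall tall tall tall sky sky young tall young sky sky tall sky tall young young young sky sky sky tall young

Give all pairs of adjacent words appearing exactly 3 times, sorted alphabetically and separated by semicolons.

Bigram counts meeting the condition (exactly 3 times):
  sky tall: 3
  tall tall: 3
  tall young: 3
  young young: 3

sky tall; tall tall; tall young; young young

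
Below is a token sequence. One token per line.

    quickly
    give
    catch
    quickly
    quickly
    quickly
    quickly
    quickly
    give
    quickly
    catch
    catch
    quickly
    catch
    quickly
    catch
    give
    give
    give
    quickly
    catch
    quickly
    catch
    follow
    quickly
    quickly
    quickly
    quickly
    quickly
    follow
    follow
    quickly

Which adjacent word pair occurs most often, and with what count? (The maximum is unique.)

Bigram frequencies (highest first):
  quickly quickly: 8
  quickly catch: 5
  catch quickly: 4
  quickly give: 2
  give quickly: 2
  give give: 2
  … (7 more, each ≤ 2)

"quickly quickly", 8 times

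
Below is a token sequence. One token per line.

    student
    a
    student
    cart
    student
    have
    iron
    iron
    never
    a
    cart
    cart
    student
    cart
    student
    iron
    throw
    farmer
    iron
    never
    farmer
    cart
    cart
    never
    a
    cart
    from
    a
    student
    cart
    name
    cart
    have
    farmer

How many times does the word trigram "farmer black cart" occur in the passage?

Scanning the 32 overlapping trigram windows for "farmer black cart":
  (none found)

0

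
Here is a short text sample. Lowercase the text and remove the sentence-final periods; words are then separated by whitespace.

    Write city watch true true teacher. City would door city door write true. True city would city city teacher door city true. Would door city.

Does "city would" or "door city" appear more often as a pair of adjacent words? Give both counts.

"city would": 2 occurrences
"door city": 3 occurrences

"door city" (3 vs 2)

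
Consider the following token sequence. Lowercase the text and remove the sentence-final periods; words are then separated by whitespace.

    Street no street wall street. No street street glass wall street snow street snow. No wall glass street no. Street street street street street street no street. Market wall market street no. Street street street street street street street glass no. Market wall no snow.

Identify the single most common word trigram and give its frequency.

"street street street", 9 times

Trigram frequencies (highest first):
  street street street: 9
  street no street: 5
  no street street: 3
  street street glass: 2
  no street wall: 1
  street wall street: 1
  … (22 more, each ≤ 1)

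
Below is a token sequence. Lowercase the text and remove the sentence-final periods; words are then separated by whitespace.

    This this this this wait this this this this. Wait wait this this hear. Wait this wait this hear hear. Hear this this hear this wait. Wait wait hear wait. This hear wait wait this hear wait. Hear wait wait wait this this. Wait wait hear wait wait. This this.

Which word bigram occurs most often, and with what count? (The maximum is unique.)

"this this", 10 times

Bigram frequencies (highest first):
  this this: 10
  wait this: 8
  wait wait: 8
  hear wait: 6
  this wait: 5
  this hear: 5
  … (3 more, each ≤ 3)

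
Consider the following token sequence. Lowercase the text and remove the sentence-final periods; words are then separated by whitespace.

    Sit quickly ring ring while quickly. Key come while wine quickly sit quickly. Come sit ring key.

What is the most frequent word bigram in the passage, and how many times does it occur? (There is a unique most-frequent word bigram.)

Bigram frequencies (highest first):
  sit quickly: 2
  quickly ring: 1
  ring ring: 1
  ring while: 1
  while quickly: 1
  quickly key: 1
  … (9 more, each ≤ 1)

"sit quickly", 2 times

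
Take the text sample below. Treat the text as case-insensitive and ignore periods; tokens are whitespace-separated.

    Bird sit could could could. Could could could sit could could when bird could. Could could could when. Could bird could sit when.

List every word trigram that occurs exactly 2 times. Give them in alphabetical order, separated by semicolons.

could could when; sit could could

Trigram counts meeting the condition (exactly 2 times):
  could could when: 2
  sit could could: 2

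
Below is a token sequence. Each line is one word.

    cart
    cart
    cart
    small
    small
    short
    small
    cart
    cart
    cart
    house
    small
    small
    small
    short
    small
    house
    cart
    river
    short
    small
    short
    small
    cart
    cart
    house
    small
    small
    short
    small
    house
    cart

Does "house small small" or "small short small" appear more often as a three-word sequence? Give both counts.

"house small small": 2 occurrences
"small short small": 4 occurrences

"small short small" (4 vs 2)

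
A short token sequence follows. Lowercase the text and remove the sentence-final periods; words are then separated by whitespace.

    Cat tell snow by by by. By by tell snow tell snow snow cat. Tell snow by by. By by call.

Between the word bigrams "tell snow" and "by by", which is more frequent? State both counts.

"tell snow": 4 occurrences
"by by": 7 occurrences

"by by" (7 vs 4)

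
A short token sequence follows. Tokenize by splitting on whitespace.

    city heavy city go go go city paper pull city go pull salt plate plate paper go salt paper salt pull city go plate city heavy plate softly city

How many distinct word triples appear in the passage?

29 tokens → 27 trigram windows in total.
Repeated trigrams (each contributes count−1 duplicates):
  pull city go: 2
1 duplicate windows → 27 − 1 = 26 distinct.

26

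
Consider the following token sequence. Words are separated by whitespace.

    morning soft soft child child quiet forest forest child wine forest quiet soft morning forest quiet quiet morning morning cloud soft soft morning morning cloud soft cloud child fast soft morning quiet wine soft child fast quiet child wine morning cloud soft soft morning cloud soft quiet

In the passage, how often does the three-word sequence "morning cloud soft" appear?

4

Scanning the 45 overlapping trigram windows for "morning cloud soft":
  position 19–21: morning cloud soft
  position 24–26: morning cloud soft
  position 40–42: morning cloud soft
  position 44–46: morning cloud soft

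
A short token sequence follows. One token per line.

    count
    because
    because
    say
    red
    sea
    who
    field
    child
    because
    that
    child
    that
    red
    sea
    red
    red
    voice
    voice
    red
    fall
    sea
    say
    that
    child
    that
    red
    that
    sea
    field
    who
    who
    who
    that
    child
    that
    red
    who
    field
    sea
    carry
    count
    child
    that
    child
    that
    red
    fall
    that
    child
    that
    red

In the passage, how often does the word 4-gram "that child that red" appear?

5

Scanning the 49 overlapping 4-gram windows for "that child that red":
  position 11–14: that child that red
  position 24–27: that child that red
  position 34–37: that child that red
  position 44–47: that child that red
  position 49–52: that child that red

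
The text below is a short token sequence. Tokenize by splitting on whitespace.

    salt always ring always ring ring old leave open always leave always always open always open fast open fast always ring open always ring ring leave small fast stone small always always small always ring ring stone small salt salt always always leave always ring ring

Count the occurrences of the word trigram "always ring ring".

4

Scanning the 44 overlapping trigram windows for "always ring ring":
  position 4–6: always ring ring
  position 23–25: always ring ring
  position 34–36: always ring ring
  position 44–46: always ring ring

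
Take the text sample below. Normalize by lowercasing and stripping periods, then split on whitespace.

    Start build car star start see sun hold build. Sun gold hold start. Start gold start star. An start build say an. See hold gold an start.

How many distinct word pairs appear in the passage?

24

27 tokens → 26 bigram windows in total.
Repeated bigrams (each contributes count−1 duplicates):
  an start: 2
  start build: 2
2 duplicate windows → 26 − 2 = 24 distinct.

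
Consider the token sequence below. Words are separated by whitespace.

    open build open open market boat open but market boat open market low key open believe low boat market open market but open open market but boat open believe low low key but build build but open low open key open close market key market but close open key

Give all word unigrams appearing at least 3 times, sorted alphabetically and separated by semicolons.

boat; build; but; key; low; market; open

Unigram counts meeting the condition (at least 3 times):
  boat: 4
  build: 3
  but: 6
  key: 5
  low: 5
  market: 8
  open: 14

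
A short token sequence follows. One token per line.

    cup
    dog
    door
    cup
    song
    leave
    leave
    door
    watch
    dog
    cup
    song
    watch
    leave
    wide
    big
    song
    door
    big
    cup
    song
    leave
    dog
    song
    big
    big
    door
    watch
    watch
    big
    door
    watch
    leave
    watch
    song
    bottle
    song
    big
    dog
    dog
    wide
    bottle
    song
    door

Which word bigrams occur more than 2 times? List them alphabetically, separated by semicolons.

cup song; door watch

Bigram counts meeting the condition (more than 2 times):
  cup song: 3
  door watch: 3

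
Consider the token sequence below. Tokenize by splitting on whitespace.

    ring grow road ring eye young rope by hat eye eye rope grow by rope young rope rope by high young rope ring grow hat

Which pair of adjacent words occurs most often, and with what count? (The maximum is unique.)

"young rope", 3 times

Bigram frequencies (highest first):
  young rope: 3
  ring grow: 2
  rope by: 2
  grow road: 1
  road ring: 1
  ring eye: 1
  … (14 more, each ≤ 1)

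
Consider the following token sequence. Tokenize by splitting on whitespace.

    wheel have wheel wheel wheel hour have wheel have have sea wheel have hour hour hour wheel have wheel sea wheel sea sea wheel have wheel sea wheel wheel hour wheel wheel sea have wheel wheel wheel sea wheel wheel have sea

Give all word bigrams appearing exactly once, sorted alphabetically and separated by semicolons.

have have; have hour; hour have; sea have; sea sea

Bigram counts meeting the condition (exactly once):
  have have: 1
  have hour: 1
  hour have: 1
  sea have: 1
  sea sea: 1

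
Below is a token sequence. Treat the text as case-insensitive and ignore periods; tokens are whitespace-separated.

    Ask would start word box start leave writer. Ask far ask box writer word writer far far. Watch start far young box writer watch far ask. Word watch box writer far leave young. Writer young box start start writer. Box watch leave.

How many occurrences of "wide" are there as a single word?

0

Scanning the 42 tokens for "wide":
  (none found)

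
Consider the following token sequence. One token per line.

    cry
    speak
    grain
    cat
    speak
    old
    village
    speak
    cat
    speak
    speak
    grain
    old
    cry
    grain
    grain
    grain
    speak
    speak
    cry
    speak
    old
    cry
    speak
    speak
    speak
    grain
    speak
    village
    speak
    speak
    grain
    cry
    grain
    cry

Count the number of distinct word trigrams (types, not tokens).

31

35 tokens → 33 trigram windows in total.
Repeated trigrams (each contributes count−1 duplicates):
  speak speak grain: 3
2 duplicate windows → 33 − 2 = 31 distinct.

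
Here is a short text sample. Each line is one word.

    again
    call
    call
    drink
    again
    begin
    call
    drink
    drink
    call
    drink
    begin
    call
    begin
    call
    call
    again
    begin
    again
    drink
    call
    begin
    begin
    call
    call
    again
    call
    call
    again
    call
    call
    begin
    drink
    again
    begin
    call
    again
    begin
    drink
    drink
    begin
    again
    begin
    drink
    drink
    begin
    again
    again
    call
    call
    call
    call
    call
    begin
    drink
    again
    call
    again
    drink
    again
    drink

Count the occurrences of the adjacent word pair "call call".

Scanning the 60 overlapping bigram windows for "call call":
  position 2–3: call call
  position 15–16: call call
  position 24–25: call call
  position 27–28: call call
  position 30–31: call call
  position 49–50: call call
  position 50–51: call call
  position 51–52: call call
  position 52–53: call call

9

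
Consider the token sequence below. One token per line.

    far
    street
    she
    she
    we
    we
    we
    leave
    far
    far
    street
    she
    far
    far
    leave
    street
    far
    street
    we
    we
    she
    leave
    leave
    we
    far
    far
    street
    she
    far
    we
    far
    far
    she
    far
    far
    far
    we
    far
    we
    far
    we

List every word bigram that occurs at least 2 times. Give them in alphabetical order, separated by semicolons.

Bigram counts meeting the condition (at least 2 times):
  far far: 6
  far street: 4
  far we: 4
  she far: 3
  street she: 3
  we far: 4
  we we: 3

far far; far street; far we; she far; street she; we far; we we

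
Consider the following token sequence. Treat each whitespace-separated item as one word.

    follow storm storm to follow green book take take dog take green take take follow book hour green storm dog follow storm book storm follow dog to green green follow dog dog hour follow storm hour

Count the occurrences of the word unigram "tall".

0

Scanning the 36 tokens for "tall":
  (none found)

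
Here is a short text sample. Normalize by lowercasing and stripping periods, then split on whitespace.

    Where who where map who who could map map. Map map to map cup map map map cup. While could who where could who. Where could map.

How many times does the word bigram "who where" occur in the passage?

3

Scanning the 26 overlapping bigram windows for "who where":
  position 2–3: who where
  position 21–22: who where
  position 24–25: who where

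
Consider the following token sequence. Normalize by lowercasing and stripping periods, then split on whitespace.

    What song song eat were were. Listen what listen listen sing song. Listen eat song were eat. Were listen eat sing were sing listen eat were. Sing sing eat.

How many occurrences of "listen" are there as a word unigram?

Scanning the 29 tokens for "listen":
  position 7: listen
  position 9: listen
  position 10: listen
  position 13: listen
  position 19: listen
  position 24: listen

6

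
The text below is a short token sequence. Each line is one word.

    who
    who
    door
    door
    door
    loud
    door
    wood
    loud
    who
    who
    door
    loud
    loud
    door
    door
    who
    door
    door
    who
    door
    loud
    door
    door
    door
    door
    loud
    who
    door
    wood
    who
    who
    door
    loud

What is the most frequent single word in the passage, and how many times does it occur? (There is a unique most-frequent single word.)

"door", 16 times

Unigram frequencies (highest first):
  door: 16
  who: 9
  loud: 7
  wood: 2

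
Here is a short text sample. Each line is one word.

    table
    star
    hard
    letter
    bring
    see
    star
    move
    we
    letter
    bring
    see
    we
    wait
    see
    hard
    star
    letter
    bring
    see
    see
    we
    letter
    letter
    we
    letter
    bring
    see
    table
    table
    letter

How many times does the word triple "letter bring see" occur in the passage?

Scanning the 29 overlapping trigram windows for "letter bring see":
  position 4–6: letter bring see
  position 10–12: letter bring see
  position 18–20: letter bring see
  position 26–28: letter bring see

4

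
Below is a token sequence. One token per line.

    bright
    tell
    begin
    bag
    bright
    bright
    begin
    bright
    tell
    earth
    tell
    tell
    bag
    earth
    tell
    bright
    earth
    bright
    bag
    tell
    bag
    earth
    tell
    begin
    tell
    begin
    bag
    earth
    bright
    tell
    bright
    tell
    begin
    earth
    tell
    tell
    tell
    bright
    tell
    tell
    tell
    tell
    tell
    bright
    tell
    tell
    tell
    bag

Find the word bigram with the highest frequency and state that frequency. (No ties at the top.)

Bigram frequencies (highest first):
  tell tell: 9
  bright tell: 6
  tell begin: 4
  earth tell: 4
  tell bright: 4
  tell bag: 3
  … (13 more, each ≤ 3)

"tell tell", 9 times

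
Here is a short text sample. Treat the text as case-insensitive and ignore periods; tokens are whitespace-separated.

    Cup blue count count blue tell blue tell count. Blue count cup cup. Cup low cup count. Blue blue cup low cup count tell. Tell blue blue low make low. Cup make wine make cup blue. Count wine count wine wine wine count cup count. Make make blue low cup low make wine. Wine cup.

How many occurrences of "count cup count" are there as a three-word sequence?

Scanning the 53 overlapping trigram windows for "count cup count":
  position 43–45: count cup count

1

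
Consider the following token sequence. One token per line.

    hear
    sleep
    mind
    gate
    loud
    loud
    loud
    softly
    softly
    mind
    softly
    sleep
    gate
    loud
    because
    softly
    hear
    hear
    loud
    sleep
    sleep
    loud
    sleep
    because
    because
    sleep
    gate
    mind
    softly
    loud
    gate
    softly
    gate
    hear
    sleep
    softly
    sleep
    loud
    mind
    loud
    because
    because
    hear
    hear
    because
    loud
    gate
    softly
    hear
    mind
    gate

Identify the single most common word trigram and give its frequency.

Trigram frequencies (highest first):
  loud gate softly: 2
  hear sleep mind: 1
  sleep mind gate: 1
  mind gate loud: 1
  gate loud loud: 1
  loud loud loud: 1
  … (42 more, each ≤ 1)

"loud gate softly", 2 times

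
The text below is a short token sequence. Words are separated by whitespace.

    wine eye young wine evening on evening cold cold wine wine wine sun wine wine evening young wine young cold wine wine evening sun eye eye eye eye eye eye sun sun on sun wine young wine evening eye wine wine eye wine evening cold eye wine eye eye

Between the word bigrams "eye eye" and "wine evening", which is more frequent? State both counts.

"eye eye" (6 vs 5)

"eye eye": 6 occurrences
"wine evening": 5 occurrences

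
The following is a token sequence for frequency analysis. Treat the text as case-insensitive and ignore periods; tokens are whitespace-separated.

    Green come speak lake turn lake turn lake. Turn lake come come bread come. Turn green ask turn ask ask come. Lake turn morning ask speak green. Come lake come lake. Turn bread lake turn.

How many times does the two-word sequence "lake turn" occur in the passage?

6

Scanning the 34 overlapping bigram windows for "lake turn":
  position 4–5: lake turn
  position 6–7: lake turn
  position 8–9: lake turn
  position 22–23: lake turn
  position 31–32: lake turn
  position 34–35: lake turn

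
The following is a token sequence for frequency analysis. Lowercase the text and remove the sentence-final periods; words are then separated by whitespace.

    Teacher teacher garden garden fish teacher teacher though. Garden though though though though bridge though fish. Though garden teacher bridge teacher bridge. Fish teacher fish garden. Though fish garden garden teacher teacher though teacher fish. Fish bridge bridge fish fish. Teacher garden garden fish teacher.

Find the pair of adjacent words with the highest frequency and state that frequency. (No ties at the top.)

"fish teacher", 4 times

Bigram frequencies (highest first):
  fish teacher: 4
  teacher teacher: 3
  garden garden: 3
  though though: 3
  teacher garden: 2
  garden fish: 2
  … (17 more, each ≤ 2)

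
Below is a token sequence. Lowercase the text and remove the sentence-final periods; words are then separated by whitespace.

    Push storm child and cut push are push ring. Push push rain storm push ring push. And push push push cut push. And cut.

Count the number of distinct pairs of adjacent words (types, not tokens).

16

24 tokens → 23 bigram windows in total.
Repeated bigrams (each contributes count−1 duplicates):
  push push: 3
  and cut: 2
  cut push: 2
  push and: 2
  push ring: 2
  ring push: 2
7 duplicate windows → 23 − 7 = 16 distinct.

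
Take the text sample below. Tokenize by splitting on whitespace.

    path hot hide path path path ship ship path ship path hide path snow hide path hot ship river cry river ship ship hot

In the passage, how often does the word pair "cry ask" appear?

0

Scanning the 23 overlapping bigram windows for "cry ask":
  (none found)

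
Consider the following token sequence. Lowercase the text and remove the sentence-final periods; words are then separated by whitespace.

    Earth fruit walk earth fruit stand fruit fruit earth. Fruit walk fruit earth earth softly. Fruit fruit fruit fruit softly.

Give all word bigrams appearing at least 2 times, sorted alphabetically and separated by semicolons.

Bigram counts meeting the condition (at least 2 times):
  earth fruit: 3
  fruit earth: 2
  fruit fruit: 4
  fruit walk: 2

earth fruit; fruit earth; fruit fruit; fruit walk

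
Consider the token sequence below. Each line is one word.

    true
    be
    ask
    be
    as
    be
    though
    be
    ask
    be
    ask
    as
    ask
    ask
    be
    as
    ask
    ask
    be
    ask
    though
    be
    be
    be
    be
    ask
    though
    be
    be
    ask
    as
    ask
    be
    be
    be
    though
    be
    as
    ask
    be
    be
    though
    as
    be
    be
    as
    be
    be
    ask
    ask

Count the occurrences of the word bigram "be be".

Scanning the 49 overlapping bigram windows for "be be":
  position 22–23: be be
  position 23–24: be be
  position 24–25: be be
  position 28–29: be be
  position 33–34: be be
  position 34–35: be be
  position 40–41: be be
  position 44–45: be be
  position 47–48: be be

9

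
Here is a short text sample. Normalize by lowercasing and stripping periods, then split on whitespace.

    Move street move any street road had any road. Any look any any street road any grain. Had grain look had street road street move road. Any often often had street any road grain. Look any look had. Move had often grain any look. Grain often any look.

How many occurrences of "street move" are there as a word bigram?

Scanning the 47 overlapping bigram windows for "street move":
  position 2–3: street move
  position 24–25: street move

2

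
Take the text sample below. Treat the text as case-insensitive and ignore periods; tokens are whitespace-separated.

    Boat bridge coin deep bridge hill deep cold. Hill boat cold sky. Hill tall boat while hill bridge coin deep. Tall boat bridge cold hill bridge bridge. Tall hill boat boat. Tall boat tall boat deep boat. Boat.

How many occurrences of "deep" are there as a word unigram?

Scanning the 38 tokens for "deep":
  position 4: deep
  position 7: deep
  position 20: deep
  position 36: deep

4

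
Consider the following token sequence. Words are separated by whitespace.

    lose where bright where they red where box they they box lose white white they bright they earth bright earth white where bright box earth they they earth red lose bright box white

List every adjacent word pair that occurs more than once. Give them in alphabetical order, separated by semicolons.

bright box; they earth; they they; where bright

Bigram counts meeting the condition (more than once):
  bright box: 2
  they earth: 2
  they they: 2
  where bright: 2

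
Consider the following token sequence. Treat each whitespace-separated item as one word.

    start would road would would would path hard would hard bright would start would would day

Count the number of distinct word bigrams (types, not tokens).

12

16 tokens → 15 bigram windows in total.
Repeated bigrams (each contributes count−1 duplicates):
  would would: 3
  start would: 2
3 duplicate windows → 15 − 3 = 12 distinct.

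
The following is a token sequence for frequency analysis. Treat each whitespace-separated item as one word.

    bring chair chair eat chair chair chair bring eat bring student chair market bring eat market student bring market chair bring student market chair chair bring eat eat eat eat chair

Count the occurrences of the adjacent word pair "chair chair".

Scanning the 30 overlapping bigram windows for "chair chair":
  position 2–3: chair chair
  position 5–6: chair chair
  position 6–7: chair chair
  position 24–25: chair chair

4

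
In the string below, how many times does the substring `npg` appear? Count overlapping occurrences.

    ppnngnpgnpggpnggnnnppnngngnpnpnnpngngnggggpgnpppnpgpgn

Sliding a length-3 window over the 54 characters (52 positions):
  position 6–8: npg
  position 9–11: npg
  position 49–51: npg

3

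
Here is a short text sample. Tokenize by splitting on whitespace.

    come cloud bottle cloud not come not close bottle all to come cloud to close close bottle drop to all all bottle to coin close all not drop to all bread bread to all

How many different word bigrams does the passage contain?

34 tokens → 33 bigram windows in total.
Repeated bigrams (each contributes count−1 duplicates):
  to all: 3
  close bottle: 2
  come cloud: 2
  drop to: 2
5 duplicate windows → 33 − 5 = 28 distinct.

28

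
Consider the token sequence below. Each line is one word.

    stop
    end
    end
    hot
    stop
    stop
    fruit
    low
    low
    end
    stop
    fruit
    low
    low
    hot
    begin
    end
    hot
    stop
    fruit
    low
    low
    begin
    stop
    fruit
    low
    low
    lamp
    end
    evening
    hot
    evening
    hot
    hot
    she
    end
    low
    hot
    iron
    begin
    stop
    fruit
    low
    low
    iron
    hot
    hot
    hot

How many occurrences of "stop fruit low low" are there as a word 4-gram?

5

Scanning the 45 overlapping 4-gram windows for "stop fruit low low":
  position 6–9: stop fruit low low
  position 11–14: stop fruit low low
  position 19–22: stop fruit low low
  position 24–27: stop fruit low low
  position 41–44: stop fruit low low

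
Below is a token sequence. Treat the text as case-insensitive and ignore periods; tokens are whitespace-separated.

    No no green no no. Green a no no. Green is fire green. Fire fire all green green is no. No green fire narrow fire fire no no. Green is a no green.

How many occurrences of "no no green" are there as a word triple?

5

Scanning the 31 overlapping trigram windows for "no no green":
  position 1–3: no no green
  position 4–6: no no green
  position 8–10: no no green
  position 20–22: no no green
  position 27–29: no no green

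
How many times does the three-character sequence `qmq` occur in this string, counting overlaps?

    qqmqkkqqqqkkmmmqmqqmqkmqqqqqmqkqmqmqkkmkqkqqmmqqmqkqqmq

8

Sliding a length-3 window over the 55 characters (53 positions):
  position 2–4: qmq
  position 16–18: qmq
  position 19–21: qmq
  position 28–30: qmq
  position 32–34: qmq
  position 34–36: qmq
  position 48–50: qmq
  position 53–55: qmq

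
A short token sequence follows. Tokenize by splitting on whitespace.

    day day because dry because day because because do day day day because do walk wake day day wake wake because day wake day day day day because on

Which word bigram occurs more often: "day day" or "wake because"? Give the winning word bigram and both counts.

"day day": 7 occurrences
"wake because": 1 occurrence

"day day" (7 vs 1)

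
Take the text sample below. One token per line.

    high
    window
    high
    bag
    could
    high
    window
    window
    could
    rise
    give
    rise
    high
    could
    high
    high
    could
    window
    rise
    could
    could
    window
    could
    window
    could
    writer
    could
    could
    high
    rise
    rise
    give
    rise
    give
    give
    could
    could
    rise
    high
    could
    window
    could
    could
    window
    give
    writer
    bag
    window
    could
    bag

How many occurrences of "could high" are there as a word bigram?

3

Scanning the 49 overlapping bigram windows for "could high":
  position 5–6: could high
  position 14–15: could high
  position 28–29: could high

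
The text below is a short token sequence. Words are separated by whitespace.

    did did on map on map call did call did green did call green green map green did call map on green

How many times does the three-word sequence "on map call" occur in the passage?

Scanning the 20 overlapping trigram windows for "on map call":
  position 5–7: on map call

1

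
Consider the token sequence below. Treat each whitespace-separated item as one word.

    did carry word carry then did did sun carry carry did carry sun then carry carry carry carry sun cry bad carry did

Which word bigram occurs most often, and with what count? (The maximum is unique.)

"carry carry", 4 times

Bigram frequencies (highest first):
  carry carry: 4
  did carry: 2
  carry did: 2
  carry sun: 2
  carry word: 1
  word carry: 1
  … (10 more, each ≤ 1)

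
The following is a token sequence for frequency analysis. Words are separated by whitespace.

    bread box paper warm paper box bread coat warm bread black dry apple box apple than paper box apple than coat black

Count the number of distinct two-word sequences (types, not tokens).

18

22 tokens → 21 bigram windows in total.
Repeated bigrams (each contributes count−1 duplicates):
  apple than: 2
  box apple: 2
  paper box: 2
3 duplicate windows → 21 − 3 = 18 distinct.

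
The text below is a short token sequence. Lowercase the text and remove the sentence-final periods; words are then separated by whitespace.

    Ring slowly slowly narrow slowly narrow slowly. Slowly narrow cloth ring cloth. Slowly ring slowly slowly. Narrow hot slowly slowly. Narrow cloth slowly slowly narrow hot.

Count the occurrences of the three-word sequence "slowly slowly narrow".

Scanning the 24 overlapping trigram windows for "slowly slowly narrow":
  position 2–4: slowly slowly narrow
  position 7–9: slowly slowly narrow
  position 15–17: slowly slowly narrow
  position 19–21: slowly slowly narrow
  position 23–25: slowly slowly narrow

5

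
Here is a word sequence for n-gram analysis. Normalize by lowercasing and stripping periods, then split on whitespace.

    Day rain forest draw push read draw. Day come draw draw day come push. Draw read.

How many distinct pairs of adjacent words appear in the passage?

13

16 tokens → 15 bigram windows in total.
Repeated bigrams (each contributes count−1 duplicates):
  day come: 2
  draw day: 2
2 duplicate windows → 15 − 2 = 13 distinct.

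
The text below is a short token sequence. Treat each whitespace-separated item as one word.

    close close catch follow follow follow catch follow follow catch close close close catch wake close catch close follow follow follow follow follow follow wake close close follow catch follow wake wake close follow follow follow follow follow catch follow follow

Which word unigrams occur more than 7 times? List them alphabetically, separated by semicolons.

Unigram counts meeting the condition (more than 7 times):
  close: 10
  follow: 20

close; follow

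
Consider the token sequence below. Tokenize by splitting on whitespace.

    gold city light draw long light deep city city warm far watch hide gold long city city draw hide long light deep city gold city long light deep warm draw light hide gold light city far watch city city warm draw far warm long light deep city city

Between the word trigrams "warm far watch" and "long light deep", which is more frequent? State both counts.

"long light deep" (4 vs 1)

"warm far watch": 1 occurrence
"long light deep": 4 occurrences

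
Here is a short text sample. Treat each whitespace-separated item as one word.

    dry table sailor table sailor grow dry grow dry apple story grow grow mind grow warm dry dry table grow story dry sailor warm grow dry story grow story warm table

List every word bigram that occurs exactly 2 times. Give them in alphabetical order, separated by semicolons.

dry table; grow story; story grow; table sailor

Bigram counts meeting the condition (exactly 2 times):
  dry table: 2
  grow story: 2
  story grow: 2
  table sailor: 2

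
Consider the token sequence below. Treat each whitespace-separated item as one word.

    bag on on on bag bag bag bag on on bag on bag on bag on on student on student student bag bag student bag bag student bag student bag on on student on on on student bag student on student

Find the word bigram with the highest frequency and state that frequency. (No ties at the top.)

"on on", 7 times

Bigram frequencies (highest first):
  on on: 7
  bag on: 6
  bag bag: 5
  on student: 5
  student bag: 5
  on bag: 4
  … (3 more, each ≤ 4)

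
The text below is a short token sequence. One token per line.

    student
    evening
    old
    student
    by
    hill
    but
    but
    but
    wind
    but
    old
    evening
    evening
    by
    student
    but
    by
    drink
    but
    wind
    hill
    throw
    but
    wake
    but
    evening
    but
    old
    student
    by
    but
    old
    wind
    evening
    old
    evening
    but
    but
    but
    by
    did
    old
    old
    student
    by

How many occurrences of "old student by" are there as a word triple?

3

Scanning the 44 overlapping trigram windows for "old student by":
  position 3–5: old student by
  position 29–31: old student by
  position 44–46: old student by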